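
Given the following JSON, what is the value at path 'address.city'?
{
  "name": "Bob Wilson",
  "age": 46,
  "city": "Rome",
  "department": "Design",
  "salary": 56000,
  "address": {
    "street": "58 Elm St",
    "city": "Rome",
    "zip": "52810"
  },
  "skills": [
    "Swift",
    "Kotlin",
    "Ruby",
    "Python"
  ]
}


Query: address.city
Path: address -> city
Value: Rome

Rome


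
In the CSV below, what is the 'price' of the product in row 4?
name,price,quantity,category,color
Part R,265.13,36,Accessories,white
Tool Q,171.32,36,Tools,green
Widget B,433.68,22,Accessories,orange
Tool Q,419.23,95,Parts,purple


Query: Row 4 ('Tool Q'), column 'price'
Value: 419.23

419.23


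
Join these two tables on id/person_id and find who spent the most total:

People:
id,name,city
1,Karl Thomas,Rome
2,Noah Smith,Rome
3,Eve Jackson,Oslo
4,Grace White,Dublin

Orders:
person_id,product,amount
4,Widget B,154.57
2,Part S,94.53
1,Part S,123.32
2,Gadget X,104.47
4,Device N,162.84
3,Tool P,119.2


Join on: people.id = orders.person_id

Joined rows:
  Grace White (Dublin) bought Widget B for $154.57
  Noah Smith (Rome) bought Part S for $94.53
  Karl Thomas (Rome) bought Part S for $123.32
  Noah Smith (Rome) bought Gadget X for $104.47
  Grace White (Dublin) bought Device N for $162.84
  Eve Jackson (Oslo) bought Tool P for $119.2

Total per person:
  Grace White: $317.41
  Noah Smith: $199.00
  Karl Thomas: $123.32
  Eve Jackson: $119.20

Top spender: Grace White ($317.41)

Grace White ($317.41)


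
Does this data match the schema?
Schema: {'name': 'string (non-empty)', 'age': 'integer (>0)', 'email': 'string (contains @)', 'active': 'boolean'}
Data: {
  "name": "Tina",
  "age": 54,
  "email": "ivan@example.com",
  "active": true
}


Validating each field against schema:
  name: OK (non-empty string)
  age: OK (positive integer)
  email: OK (string with @)
  active: OK (boolean)

Result: VALID

VALID


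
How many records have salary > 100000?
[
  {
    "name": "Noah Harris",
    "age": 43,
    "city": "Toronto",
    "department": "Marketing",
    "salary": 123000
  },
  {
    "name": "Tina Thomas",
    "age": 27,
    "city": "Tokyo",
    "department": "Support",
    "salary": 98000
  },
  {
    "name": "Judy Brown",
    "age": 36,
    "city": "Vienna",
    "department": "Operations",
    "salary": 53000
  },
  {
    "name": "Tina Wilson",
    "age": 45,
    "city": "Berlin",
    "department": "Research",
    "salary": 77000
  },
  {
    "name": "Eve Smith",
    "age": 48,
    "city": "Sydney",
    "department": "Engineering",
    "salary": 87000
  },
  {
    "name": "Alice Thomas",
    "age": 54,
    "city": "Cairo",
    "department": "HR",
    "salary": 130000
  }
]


Data: 6 records
Condition: salary > 100000

Checking each record:
  Noah Harris: 123000 MATCH
  Tina Thomas: 98000
  Judy Brown: 53000
  Tina Wilson: 77000
  Eve Smith: 87000
  Alice Thomas: 130000 MATCH

Count: 2

2


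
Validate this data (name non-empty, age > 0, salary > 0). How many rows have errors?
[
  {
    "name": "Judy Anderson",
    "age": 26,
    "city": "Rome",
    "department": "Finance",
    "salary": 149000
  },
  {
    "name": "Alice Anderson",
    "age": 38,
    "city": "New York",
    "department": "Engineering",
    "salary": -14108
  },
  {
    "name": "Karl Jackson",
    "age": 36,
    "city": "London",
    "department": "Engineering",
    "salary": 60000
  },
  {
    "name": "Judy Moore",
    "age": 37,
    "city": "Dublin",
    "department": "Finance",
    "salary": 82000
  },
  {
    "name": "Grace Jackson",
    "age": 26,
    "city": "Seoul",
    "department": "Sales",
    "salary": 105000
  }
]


Validating 5 records:
Rules: name non-empty, age > 0, salary > 0

  Row 1 (Judy Anderson): OK
  Row 2 (Alice Anderson): negative salary: -14108
  Row 3 (Karl Jackson): OK
  Row 4 (Judy Moore): OK
  Row 5 (Grace Jackson): OK

Total errors: 1

1 errors


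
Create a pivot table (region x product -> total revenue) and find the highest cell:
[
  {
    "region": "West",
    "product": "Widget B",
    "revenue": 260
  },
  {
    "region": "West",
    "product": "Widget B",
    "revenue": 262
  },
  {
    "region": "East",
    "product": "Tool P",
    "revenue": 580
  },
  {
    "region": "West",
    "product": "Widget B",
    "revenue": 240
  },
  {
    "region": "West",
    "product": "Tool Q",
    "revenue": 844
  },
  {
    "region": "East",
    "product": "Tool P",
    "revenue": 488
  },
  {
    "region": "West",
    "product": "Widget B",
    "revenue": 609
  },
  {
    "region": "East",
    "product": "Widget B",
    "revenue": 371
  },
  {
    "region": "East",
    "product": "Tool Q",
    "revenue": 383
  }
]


Pivot: region (rows) x product (columns) -> total revenue

     Tool P        Tool Q        Widget B    
East          1068           383           371  
West             0           844          1371  

Highest: West / Widget B = $1371

West / Widget B = $1371


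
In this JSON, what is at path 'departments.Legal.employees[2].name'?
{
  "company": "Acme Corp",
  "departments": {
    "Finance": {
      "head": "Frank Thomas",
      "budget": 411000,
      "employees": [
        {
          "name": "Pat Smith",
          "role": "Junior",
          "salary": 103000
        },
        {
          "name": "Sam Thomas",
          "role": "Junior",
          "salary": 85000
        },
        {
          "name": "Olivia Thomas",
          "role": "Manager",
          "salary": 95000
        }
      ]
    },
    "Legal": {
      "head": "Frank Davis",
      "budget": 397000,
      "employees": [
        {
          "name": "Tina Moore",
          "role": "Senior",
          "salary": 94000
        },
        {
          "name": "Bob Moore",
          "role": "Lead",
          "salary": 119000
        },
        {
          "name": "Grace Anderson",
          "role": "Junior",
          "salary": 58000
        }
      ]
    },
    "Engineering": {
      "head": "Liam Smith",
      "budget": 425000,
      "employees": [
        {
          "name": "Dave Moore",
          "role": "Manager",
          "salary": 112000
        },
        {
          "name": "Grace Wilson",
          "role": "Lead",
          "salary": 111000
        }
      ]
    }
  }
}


Path: departments.Legal.employees[2].name

Navigate:
  -> departments
  -> Legal
  -> employees[2].name = 'Grace Anderson'

Grace Anderson


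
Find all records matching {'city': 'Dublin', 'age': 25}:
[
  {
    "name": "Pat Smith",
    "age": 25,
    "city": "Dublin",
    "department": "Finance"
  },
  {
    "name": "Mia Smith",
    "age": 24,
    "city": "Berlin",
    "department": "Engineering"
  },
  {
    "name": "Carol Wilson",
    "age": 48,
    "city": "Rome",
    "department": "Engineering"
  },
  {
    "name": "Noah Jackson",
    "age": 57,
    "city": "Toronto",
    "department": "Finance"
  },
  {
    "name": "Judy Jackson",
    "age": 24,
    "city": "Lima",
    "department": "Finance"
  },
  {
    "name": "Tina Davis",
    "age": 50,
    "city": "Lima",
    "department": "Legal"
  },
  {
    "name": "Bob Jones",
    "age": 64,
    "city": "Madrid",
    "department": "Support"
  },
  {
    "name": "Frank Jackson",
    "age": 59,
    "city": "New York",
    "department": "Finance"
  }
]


Search criteria: {'city': 'Dublin', 'age': 25}

Checking 8 records:
  Pat Smith: {city: Dublin, age: 25} <-- MATCH
  Mia Smith: {city: Berlin, age: 24}
  Carol Wilson: {city: Rome, age: 48}
  Noah Jackson: {city: Toronto, age: 57}
  Judy Jackson: {city: Lima, age: 24}
  Tina Davis: {city: Lima, age: 50}
  Bob Jones: {city: Madrid, age: 64}
  Frank Jackson: {city: New York, age: 59}

Matches: ["Pat Smith"]

["Pat Smith"]


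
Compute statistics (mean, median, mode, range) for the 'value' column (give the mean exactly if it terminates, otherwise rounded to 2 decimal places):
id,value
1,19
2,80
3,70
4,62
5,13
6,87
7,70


Data: [19, 80, 70, 62, 13, 87, 70]
Count: 7
Sum: 401
Mean: 401/7 ≈ 57.29 (rounded to 2 decimal places)
Sorted: [13, 19, 62, 70, 70, 80, 87]
Median: 70.0
Mode: 70 (2 times)
Range: 87 - 13 = 74
Min: 13, Max: 87

mean≈57.29, median=70.0, mode=70, range=74


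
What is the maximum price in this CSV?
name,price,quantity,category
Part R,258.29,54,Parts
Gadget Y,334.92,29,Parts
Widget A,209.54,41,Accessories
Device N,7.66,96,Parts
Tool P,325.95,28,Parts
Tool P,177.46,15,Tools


Computing maximum price:
Values: [258.29, 334.92, 209.54, 7.66, 325.95, 177.46]
Max = 334.92

334.92


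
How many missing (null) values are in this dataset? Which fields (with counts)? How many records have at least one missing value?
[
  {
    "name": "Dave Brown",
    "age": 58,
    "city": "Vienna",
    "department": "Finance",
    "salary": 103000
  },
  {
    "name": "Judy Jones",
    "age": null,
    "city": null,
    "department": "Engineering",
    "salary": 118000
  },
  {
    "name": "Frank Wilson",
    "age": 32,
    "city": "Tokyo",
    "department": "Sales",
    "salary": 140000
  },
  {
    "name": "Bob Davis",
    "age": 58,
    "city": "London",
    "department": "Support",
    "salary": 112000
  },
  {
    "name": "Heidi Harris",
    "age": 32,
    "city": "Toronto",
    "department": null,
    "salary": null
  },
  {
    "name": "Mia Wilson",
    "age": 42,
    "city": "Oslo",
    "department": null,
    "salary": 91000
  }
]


Checking for missing (null) values in 6 records:

  Dave Brown: complete
  Judy Jones: age, city
  Frank Wilson: complete
  Bob Davis: complete
  Heidi Harris: department, salary
  Mia Wilson: department

Per field:
  name: 0 missing
  age: 1 missing
  city: 1 missing
  department: 2 missing
  salary: 1 missing

Total missing values: 5
Records with any missing: 3

5 missing values (age: 1, city: 1, department: 2, salary: 1); 3 incomplete records


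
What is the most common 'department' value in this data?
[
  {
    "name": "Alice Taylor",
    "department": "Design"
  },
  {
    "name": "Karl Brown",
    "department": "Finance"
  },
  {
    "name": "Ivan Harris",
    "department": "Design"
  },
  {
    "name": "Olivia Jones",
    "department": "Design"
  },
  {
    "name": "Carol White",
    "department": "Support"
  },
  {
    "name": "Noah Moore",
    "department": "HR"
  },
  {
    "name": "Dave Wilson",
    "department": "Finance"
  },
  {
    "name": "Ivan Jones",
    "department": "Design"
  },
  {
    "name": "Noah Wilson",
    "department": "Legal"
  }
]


Counting 'department' values across 9 records:

  Design: 4 ####
  Finance: 2 ##
  Support: 1 #
  HR: 1 #
  Legal: 1 #

Most common: Design (4 times)

Design (4 times)


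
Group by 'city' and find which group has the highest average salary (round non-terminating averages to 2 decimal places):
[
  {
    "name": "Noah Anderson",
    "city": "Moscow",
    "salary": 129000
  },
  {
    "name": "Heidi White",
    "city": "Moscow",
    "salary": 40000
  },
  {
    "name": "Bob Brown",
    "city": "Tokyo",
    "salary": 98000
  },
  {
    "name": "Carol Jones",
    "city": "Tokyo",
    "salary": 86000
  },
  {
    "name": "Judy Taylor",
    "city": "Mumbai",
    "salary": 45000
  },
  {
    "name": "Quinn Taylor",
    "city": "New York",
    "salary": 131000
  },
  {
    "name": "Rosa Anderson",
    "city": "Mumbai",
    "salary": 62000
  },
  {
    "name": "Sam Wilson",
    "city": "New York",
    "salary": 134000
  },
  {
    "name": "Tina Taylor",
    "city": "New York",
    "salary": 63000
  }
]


Group by: city

Groups:
  Moscow: 2 people, avg salary = 169000/2 = $84500
  Mumbai: 2 people, avg salary = 107000/2 = $53500
  New York: 3 people, avg salary = 328000/3 ≈ $109333.33
  Tokyo: 2 people, avg salary = 184000/2 = $92000

Highest average salary: New York (≈$109333.33)

New York (≈$109333.33)


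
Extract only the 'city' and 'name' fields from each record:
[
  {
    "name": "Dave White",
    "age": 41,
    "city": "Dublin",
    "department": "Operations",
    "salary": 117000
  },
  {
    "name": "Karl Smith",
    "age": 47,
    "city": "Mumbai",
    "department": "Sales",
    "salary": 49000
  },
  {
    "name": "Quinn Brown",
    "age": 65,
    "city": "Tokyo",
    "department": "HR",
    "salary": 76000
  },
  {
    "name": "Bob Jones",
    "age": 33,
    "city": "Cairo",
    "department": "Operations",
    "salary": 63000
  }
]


Original: 4 records with fields: name, age, city, department, salary
Keep: ['city', 'name']
Drop: ['age', 'department', 'salary']
Result: 4 records, 2 fields each

[
  {
    "city": "Dublin",
    "name": "Dave White"
  },
  {
    "city": "Mumbai",
    "name": "Karl Smith"
  },
  {
    "city": "Tokyo",
    "name": "Quinn Brown"
  },
  {
    "city": "Cairo",
    "name": "Bob Jones"
  }
]


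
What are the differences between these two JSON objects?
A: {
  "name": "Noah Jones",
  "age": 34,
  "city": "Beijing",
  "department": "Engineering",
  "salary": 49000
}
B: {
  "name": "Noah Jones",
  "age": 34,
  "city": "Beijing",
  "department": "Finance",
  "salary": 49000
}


Comparing each field (in key order):
  name: same
  age: same
  city: same
  department: DIFFERENT
  salary: same
Differences:
  department: Engineering -> Finance

1 field(s) changed

1 change: department


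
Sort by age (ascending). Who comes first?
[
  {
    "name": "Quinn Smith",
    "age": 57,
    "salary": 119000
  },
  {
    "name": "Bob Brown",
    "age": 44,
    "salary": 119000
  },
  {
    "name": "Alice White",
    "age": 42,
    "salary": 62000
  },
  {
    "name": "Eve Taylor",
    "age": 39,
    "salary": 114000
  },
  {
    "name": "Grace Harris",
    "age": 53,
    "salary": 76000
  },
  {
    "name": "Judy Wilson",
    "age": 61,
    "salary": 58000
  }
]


Sort by: age (ascending)

Sorted order:
  1. Eve Taylor (age = 39)
  2. Alice White (age = 42)
  3. Bob Brown (age = 44)
  4. Grace Harris (age = 53)
  5. Quinn Smith (age = 57)
  6. Judy Wilson (age = 61)

First: Eve Taylor

Eve Taylor


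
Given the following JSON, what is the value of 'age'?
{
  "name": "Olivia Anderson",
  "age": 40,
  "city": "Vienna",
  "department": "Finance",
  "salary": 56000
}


Looking up field 'age'
Value: 40

40


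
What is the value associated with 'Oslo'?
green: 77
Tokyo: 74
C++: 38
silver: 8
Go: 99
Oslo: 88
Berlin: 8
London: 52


Looking up key 'Oslo'
Value: 88

88


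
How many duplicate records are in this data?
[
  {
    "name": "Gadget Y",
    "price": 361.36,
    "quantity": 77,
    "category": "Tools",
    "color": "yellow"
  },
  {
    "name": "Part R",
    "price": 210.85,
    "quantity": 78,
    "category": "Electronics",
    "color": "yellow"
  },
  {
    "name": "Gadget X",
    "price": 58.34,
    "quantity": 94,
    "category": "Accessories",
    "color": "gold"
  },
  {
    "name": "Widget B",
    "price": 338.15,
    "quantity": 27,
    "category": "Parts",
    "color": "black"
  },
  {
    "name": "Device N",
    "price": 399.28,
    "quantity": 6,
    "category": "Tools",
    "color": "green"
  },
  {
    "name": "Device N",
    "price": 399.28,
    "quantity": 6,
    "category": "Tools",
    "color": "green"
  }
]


Checking 6 records for duplicates:

  Row 1: Gadget Y ($361.36, qty 77)
  Row 2: Part R ($210.85, qty 78)
  Row 3: Gadget X ($58.34, qty 94)
  Row 4: Widget B ($338.15, qty 27)
  Row 5: Device N ($399.28, qty 6)
  Row 6: Device N ($399.28, qty 6) <-- DUPLICATE

Duplicates found: 1
Unique records: 5

1 duplicates, 5 unique


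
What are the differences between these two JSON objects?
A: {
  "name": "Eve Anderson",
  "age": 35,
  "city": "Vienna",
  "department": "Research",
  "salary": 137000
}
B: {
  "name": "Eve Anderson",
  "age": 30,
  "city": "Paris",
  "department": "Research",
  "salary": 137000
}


Comparing each field (in key order):
  name: same
  age: DIFFERENT
  city: DIFFERENT
  department: same
  salary: same
Differences:
  age: 35 -> 30
  city: Vienna -> Paris

2 field(s) changed

2 changes: age, city


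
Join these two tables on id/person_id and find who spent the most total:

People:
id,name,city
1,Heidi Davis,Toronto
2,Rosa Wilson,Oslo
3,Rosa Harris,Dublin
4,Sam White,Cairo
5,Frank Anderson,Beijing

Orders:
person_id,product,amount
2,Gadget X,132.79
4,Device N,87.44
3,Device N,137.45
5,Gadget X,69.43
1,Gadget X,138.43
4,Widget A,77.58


Join on: people.id = orders.person_id

Joined rows:
  Rosa Wilson (Oslo) bought Gadget X for $132.79
  Sam White (Cairo) bought Device N for $87.44
  Rosa Harris (Dublin) bought Device N for $137.45
  Frank Anderson (Beijing) bought Gadget X for $69.43
  Heidi Davis (Toronto) bought Gadget X for $138.43
  Sam White (Cairo) bought Widget A for $77.58

Total per person:
  Sam White: $165.02
  Heidi Davis: $138.43
  Rosa Harris: $137.45
  Rosa Wilson: $132.79
  Frank Anderson: $69.43

Top spender: Sam White ($165.02)

Sam White ($165.02)


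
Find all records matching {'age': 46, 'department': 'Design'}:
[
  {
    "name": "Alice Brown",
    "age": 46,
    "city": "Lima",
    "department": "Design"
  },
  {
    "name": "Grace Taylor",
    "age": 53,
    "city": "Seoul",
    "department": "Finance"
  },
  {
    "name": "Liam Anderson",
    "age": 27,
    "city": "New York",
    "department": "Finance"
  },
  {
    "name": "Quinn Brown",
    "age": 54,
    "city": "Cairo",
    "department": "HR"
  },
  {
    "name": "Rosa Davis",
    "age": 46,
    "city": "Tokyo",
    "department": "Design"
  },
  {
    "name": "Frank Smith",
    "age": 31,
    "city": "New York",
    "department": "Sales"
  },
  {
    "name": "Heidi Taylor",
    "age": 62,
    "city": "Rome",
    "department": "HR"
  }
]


Search criteria: {'age': 46, 'department': 'Design'}

Checking 7 records:
  Alice Brown: {age: 46, department: Design} <-- MATCH
  Grace Taylor: {age: 53, department: Finance}
  Liam Anderson: {age: 27, department: Finance}
  Quinn Brown: {age: 54, department: HR}
  Rosa Davis: {age: 46, department: Design} <-- MATCH
  Frank Smith: {age: 31, department: Sales}
  Heidi Taylor: {age: 62, department: HR}

Matches: ["Alice Brown", "Rosa Davis"]

["Alice Brown", "Rosa Davis"]


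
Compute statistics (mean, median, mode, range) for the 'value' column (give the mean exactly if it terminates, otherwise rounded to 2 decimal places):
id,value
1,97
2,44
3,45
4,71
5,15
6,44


Data: [97, 44, 45, 71, 15, 44]
Count: 6
Sum: 316
Mean: 316/6 ≈ 52.67 (rounded to 2 decimal places)
Sorted: [15, 44, 44, 45, 71, 97]
Median: 44.5
Mode: 44 (2 times)
Range: 97 - 15 = 82
Min: 15, Max: 97

mean≈52.67, median=44.5, mode=44, range=82


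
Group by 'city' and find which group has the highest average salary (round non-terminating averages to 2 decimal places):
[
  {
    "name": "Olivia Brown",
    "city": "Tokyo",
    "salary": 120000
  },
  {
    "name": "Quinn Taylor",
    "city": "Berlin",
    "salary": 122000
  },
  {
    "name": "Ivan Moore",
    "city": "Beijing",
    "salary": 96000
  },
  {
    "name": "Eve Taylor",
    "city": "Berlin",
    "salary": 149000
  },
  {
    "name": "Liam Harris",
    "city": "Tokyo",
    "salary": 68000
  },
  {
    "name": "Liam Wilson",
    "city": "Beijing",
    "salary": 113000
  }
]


Group by: city

Groups:
  Beijing: 2 people, avg salary = 209000/2 = $104500
  Berlin: 2 people, avg salary = 271000/2 = $135500
  Tokyo: 2 people, avg salary = 188000/2 = $94000

Highest average salary: Berlin ($135500)

Berlin ($135500)


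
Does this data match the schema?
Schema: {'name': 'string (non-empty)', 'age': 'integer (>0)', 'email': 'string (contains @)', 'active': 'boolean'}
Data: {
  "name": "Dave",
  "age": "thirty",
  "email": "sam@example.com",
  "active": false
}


Validating each field against schema:
  name: OK (non-empty string)
  age: FAIL ("thirty" is not an integer)
  email: OK (string with @)
  active: OK (boolean)

Result: INVALID (1 error: age)

INVALID (1 error: age)


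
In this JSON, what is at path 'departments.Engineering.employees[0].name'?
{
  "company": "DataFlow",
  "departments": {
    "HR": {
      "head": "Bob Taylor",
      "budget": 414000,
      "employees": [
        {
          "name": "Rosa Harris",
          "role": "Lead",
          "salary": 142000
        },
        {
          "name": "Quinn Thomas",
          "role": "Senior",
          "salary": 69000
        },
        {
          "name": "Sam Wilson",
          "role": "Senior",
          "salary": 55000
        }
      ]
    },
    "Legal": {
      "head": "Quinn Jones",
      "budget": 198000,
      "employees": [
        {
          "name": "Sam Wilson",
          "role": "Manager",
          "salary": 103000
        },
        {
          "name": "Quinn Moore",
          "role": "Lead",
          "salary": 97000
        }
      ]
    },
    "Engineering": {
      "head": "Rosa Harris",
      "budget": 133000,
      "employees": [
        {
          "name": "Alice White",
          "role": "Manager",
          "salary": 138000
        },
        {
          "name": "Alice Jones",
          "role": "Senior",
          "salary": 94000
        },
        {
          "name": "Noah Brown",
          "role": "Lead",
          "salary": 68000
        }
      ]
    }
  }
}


Path: departments.Engineering.employees[0].name

Navigate:
  -> departments
  -> Engineering
  -> employees[0].name = 'Alice White'

Alice White


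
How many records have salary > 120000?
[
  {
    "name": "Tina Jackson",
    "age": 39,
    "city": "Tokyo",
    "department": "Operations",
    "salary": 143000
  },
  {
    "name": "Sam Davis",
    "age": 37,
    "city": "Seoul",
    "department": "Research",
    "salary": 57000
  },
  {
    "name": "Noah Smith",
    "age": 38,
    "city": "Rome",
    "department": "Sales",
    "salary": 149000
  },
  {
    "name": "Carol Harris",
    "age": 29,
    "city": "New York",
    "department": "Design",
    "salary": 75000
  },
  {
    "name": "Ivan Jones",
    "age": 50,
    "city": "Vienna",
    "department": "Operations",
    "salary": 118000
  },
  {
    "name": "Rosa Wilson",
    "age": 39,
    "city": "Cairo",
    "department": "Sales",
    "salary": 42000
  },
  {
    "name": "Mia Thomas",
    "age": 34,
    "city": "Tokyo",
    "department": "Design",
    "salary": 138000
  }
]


Data: 7 records
Condition: salary > 120000

Checking each record:
  Tina Jackson: 143000 MATCH
  Sam Davis: 57000
  Noah Smith: 149000 MATCH
  Carol Harris: 75000
  Ivan Jones: 118000
  Rosa Wilson: 42000
  Mia Thomas: 138000 MATCH

Count: 3

3


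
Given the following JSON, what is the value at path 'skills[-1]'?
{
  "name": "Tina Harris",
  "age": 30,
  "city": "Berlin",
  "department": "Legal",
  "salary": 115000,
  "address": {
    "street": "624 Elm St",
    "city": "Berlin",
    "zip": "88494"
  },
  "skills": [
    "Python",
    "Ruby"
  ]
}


Query: skills[-1]
Path: skills -> last element
Value: Ruby

Ruby


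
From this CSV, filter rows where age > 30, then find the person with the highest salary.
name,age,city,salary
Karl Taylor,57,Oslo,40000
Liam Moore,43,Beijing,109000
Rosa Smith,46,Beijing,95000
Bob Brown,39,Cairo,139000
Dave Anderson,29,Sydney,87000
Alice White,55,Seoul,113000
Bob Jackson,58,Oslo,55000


Filter: age > 30
Sort by: salary (descending)

Filtered records (6):
  Bob Brown, age 39, salary $139000
  Alice White, age 55, salary $113000
  Liam Moore, age 43, salary $109000
  Rosa Smith, age 46, salary $95000
  Bob Jackson, age 58, salary $55000
  Karl Taylor, age 57, salary $40000

Highest salary: Bob Brown ($139000)

Bob Brown


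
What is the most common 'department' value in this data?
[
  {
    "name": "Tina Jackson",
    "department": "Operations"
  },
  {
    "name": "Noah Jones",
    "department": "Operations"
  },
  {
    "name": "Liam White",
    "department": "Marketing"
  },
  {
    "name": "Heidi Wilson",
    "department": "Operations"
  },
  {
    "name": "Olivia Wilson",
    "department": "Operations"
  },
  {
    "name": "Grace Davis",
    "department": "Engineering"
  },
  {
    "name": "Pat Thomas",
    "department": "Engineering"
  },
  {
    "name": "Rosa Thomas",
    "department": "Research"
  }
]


Counting 'department' values across 8 records:

  Operations: 4 ####
  Engineering: 2 ##
  Marketing: 1 #
  Research: 1 #

Most common: Operations (4 times)

Operations (4 times)


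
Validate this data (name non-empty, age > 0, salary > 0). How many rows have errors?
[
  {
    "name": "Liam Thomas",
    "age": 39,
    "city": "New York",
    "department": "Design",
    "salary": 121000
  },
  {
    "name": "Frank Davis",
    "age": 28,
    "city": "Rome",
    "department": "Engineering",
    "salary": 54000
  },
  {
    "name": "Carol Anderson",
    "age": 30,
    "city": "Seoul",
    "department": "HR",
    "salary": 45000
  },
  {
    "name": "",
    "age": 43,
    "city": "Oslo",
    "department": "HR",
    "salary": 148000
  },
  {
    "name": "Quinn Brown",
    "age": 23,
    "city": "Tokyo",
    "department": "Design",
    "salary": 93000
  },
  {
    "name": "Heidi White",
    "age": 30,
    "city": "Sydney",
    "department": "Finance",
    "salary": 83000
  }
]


Validating 6 records:
Rules: name non-empty, age > 0, salary > 0

  Row 1 (Liam Thomas): OK
  Row 2 (Frank Davis): OK
  Row 3 (Carol Anderson): OK
  Row 4 (???): empty name
  Row 5 (Quinn Brown): OK
  Row 6 (Heidi White): OK

Total errors: 1

1 errors


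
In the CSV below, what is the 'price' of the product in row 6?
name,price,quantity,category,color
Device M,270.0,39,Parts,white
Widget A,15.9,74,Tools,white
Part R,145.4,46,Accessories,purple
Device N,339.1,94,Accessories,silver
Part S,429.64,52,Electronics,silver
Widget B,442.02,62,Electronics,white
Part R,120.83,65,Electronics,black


Query: Row 6 ('Widget B'), column 'price'
Value: 442.02

442.02


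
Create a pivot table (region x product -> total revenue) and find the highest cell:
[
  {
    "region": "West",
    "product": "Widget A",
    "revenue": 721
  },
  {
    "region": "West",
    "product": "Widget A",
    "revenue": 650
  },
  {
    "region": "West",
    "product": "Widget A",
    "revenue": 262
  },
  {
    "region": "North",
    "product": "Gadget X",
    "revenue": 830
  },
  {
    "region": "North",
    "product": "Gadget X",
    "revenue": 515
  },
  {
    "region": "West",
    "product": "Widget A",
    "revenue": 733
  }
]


Pivot: region (rows) x product (columns) -> total revenue

     Gadget X      Widget A    
North         1345             0  
West             0          2366  

Highest: West / Widget A = $2366

West / Widget A = $2366


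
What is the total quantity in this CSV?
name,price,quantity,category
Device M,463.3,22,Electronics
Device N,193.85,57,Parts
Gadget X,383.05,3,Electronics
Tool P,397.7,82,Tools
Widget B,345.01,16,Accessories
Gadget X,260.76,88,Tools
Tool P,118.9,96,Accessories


Computing total quantity:
Values: [22, 57, 3, 82, 16, 88, 96]
Sum = 364

364


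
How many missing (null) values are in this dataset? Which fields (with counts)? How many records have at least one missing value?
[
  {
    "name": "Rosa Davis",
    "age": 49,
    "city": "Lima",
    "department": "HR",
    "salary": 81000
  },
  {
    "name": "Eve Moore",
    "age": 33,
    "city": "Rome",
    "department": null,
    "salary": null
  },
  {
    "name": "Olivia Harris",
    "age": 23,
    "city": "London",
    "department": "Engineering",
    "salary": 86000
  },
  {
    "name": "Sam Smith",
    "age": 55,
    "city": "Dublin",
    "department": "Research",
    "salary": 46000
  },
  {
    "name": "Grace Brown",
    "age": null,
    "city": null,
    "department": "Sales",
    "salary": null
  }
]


Checking for missing (null) values in 5 records:

  Rosa Davis: complete
  Eve Moore: department, salary
  Olivia Harris: complete
  Sam Smith: complete
  Grace Brown: age, city, salary

Per field:
  name: 0 missing
  age: 1 missing
  city: 1 missing
  department: 1 missing
  salary: 2 missing

Total missing values: 5
Records with any missing: 2

5 missing values (age: 1, city: 1, department: 1, salary: 2); 2 incomplete records


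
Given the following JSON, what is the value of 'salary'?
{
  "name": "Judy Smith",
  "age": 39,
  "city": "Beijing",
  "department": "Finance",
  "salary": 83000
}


Looking up field 'salary'
Value: 83000

83000


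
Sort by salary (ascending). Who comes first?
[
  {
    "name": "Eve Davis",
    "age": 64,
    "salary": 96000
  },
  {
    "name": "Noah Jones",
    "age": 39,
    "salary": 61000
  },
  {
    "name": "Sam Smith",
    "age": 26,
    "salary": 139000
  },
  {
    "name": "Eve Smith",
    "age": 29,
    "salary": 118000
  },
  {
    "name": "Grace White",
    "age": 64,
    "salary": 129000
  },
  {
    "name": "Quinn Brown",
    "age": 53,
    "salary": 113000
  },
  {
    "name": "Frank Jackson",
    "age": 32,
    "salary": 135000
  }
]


Sort by: salary (ascending)

Sorted order:
  1. Noah Jones (salary = 61000)
  2. Eve Davis (salary = 96000)
  3. Quinn Brown (salary = 113000)
  4. Eve Smith (salary = 118000)
  5. Grace White (salary = 129000)
  6. Frank Jackson (salary = 135000)
  7. Sam Smith (salary = 139000)

First: Noah Jones

Noah Jones


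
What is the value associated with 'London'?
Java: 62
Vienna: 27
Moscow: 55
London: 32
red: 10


Looking up key 'London'
Value: 32

32


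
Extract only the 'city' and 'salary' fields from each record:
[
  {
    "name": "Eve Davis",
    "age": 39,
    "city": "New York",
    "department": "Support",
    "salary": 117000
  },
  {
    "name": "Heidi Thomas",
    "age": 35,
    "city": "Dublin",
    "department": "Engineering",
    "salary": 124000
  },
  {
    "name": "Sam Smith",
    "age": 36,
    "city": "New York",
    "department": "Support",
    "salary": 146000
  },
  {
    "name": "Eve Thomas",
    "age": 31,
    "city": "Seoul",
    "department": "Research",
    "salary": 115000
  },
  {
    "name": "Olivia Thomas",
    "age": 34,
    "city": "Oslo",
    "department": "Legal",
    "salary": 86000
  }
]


Original: 5 records with fields: name, age, city, department, salary
Keep: ['city', 'salary']
Drop: ['name', 'age', 'department']
Result: 5 records, 2 fields each

[
  {
    "city": "New York",
    "salary": 117000
  },
  {
    "city": "Dublin",
    "salary": 124000
  },
  {
    "city": "New York",
    "salary": 146000
  },
  {
    "city": "Seoul",
    "salary": 115000
  },
  {
    "city": "Oslo",
    "salary": 86000
  }
]


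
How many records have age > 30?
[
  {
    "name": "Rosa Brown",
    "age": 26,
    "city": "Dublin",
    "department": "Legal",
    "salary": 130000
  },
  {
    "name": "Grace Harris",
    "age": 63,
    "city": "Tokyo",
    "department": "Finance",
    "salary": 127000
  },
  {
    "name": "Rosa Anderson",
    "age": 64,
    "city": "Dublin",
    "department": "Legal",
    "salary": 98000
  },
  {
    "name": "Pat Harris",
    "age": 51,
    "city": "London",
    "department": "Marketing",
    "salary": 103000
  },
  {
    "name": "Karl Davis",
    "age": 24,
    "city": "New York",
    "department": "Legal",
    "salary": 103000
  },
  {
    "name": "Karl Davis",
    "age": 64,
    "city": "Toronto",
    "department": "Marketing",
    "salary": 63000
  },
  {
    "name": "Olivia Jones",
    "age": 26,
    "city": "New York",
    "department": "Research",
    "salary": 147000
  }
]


Data: 7 records
Condition: age > 30

Checking each record:
  Rosa Brown: 26
  Grace Harris: 63 MATCH
  Rosa Anderson: 64 MATCH
  Pat Harris: 51 MATCH
  Karl Davis: 24
  Karl Davis: 64 MATCH
  Olivia Jones: 26

Count: 4

4


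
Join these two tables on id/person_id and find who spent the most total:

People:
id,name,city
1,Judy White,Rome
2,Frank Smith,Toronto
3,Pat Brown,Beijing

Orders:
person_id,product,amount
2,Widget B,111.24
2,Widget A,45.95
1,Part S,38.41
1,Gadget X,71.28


Join on: people.id = orders.person_id

Joined rows:
  Frank Smith (Toronto) bought Widget B for $111.24
  Frank Smith (Toronto) bought Widget A for $45.95
  Judy White (Rome) bought Part S for $38.41
  Judy White (Rome) bought Gadget X for $71.28

Total per person:
  Frank Smith: $157.19
  Judy White: $109.69

Top spender: Frank Smith ($157.19)

Frank Smith ($157.19)


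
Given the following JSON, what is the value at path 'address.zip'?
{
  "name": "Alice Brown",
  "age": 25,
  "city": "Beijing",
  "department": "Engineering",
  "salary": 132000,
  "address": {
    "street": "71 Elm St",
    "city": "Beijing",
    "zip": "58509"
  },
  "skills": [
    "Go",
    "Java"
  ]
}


Query: address.zip
Path: address -> zip
Value: 58509

58509


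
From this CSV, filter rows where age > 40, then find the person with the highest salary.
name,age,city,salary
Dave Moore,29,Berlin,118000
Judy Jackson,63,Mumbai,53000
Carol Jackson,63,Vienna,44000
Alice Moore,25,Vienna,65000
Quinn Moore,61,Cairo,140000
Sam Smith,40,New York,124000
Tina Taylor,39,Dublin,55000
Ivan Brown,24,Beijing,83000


Filter: age > 40
Sort by: salary (descending)

Filtered records (3):
  Quinn Moore, age 61, salary $140000
  Judy Jackson, age 63, salary $53000
  Carol Jackson, age 63, salary $44000

Highest salary: Quinn Moore ($140000)

Quinn Moore


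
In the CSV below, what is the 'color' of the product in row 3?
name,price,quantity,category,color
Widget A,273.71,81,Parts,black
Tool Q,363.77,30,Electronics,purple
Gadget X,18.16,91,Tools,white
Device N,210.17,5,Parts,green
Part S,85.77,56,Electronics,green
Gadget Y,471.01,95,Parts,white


Query: Row 3 ('Gadget X'), column 'color'
Value: white

white


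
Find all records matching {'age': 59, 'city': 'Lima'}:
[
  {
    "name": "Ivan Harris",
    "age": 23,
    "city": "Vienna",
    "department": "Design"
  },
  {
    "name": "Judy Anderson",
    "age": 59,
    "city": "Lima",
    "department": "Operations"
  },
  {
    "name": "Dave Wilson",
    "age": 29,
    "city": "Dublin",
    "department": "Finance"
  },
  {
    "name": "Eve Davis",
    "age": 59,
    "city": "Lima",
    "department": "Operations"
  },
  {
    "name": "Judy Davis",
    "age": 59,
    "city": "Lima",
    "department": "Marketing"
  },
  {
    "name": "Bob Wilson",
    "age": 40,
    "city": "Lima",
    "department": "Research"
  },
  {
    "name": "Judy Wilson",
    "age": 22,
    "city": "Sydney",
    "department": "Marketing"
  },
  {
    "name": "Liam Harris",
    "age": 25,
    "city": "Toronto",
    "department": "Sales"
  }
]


Search criteria: {'age': 59, 'city': 'Lima'}

Checking 8 records:
  Ivan Harris: {age: 23, city: Vienna}
  Judy Anderson: {age: 59, city: Lima} <-- MATCH
  Dave Wilson: {age: 29, city: Dublin}
  Eve Davis: {age: 59, city: Lima} <-- MATCH
  Judy Davis: {age: 59, city: Lima} <-- MATCH
  Bob Wilson: {age: 40, city: Lima}
  Judy Wilson: {age: 22, city: Sydney}
  Liam Harris: {age: 25, city: Toronto}

Matches: ["Judy Anderson", "Eve Davis", "Judy Davis"]

["Judy Anderson", "Eve Davis", "Judy Davis"]


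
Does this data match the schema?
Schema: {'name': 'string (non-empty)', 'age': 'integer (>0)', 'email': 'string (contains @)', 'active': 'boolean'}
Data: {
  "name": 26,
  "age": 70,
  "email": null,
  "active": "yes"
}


Validating each field against schema:
  name: FAIL (26 is not a string)
  age: OK (positive integer)
  email: FAIL (null is not a string)
  active: FAIL ("yes" is not a boolean)

Result: INVALID (3 errors: name, email, active)

INVALID (3 errors: name, email, active)


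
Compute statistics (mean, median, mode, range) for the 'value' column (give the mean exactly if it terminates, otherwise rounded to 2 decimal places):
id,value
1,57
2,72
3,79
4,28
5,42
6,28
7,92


Data: [57, 72, 79, 28, 42, 28, 92]
Count: 7
Sum: 398
Mean: 398/7 ≈ 56.86 (rounded to 2 decimal places)
Sorted: [28, 28, 42, 57, 72, 79, 92]
Median: 57.0
Mode: 28 (2 times)
Range: 92 - 28 = 64
Min: 28, Max: 92

mean≈56.86, median=57.0, mode=28, range=64


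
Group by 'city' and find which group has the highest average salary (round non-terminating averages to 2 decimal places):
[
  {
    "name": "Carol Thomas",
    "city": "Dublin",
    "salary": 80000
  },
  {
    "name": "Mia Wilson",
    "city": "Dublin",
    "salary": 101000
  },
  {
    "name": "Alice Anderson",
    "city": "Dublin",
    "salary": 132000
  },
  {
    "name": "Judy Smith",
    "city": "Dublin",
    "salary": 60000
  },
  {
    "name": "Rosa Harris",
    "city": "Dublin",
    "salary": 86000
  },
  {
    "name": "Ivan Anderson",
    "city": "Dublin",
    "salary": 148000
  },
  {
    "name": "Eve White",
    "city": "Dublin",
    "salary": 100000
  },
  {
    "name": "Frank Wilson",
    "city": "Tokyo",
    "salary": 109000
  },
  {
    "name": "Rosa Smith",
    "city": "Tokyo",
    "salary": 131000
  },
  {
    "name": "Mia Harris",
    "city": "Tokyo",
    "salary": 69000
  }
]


Group by: city

Groups:
  Dublin: 7 people, avg salary = 707000/7 = $101000
  Tokyo: 3 people, avg salary = 309000/3 = $103000

Highest average salary: Tokyo ($103000)

Tokyo ($103000)


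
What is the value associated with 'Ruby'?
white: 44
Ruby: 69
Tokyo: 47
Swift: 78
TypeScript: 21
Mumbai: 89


Looking up key 'Ruby'
Value: 69

69


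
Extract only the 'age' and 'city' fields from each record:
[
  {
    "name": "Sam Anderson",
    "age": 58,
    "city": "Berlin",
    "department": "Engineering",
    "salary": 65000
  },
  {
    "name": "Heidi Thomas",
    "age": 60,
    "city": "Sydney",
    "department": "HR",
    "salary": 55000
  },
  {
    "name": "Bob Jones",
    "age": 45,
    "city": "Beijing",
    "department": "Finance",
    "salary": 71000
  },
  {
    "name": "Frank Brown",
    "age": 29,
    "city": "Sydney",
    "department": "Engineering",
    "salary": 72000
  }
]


Original: 4 records with fields: name, age, city, department, salary
Keep: ['age', 'city']
Drop: ['name', 'department', 'salary']
Result: 4 records, 2 fields each

[
  {
    "age": 58,
    "city": "Berlin"
  },
  {
    "age": 60,
    "city": "Sydney"
  },
  {
    "age": 45,
    "city": "Beijing"
  },
  {
    "age": 29,
    "city": "Sydney"
  }
]


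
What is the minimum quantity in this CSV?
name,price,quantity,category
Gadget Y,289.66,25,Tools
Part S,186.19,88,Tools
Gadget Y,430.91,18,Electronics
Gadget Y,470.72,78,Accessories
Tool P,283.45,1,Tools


Computing minimum quantity:
Values: [25, 88, 18, 78, 1]
Min = 1

1


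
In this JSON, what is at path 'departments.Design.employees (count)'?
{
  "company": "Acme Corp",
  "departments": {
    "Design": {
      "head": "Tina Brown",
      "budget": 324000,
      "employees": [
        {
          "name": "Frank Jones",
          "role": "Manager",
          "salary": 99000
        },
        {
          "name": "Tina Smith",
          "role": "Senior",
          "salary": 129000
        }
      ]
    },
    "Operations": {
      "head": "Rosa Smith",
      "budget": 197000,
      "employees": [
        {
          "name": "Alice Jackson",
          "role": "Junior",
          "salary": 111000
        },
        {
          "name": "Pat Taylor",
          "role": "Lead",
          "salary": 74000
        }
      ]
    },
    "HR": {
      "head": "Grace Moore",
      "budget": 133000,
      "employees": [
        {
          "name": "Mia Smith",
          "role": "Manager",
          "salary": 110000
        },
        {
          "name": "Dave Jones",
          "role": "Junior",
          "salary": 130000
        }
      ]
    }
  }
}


Path: departments.Design.employees (count)

Navigate:
  -> departments
  -> Design
  -> employees (array, length 2)

2


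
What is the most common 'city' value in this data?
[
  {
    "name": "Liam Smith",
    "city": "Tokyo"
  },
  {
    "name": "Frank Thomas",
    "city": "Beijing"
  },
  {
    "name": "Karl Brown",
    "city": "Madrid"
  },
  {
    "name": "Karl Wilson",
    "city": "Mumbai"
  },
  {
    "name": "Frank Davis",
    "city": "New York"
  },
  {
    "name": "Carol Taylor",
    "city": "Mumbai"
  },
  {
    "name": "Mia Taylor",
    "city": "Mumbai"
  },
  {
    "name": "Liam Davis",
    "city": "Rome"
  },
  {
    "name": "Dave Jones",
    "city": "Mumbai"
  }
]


Counting 'city' values across 9 records:

  Mumbai: 4 ####
  Tokyo: 1 #
  Beijing: 1 #
  Madrid: 1 #
  New York: 1 #
  Rome: 1 #

Most common: Mumbai (4 times)

Mumbai (4 times)


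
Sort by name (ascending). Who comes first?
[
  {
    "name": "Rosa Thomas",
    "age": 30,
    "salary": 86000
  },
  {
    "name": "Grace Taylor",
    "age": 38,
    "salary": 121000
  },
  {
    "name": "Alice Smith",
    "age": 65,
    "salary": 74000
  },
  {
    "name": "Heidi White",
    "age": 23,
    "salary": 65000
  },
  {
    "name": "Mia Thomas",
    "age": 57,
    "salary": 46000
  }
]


Sort by: name (ascending)

Sorted order:
  1. Alice Smith (name = Alice Smith)
  2. Grace Taylor (name = Grace Taylor)
  3. Heidi White (name = Heidi White)
  4. Mia Thomas (name = Mia Thomas)
  5. Rosa Thomas (name = Rosa Thomas)

First: Alice Smith

Alice Smith
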